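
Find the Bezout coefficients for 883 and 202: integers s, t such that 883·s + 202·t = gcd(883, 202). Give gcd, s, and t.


Euclidean algorithm on (883, 202) — divide until remainder is 0:
  883 = 4 · 202 + 75
  202 = 2 · 75 + 52
  75 = 1 · 52 + 23
  52 = 2 · 23 + 6
  23 = 3 · 6 + 5
  6 = 1 · 5 + 1
  5 = 5 · 1 + 0
gcd(883, 202) = 1.
Track Bezout coefficients alongside the remainders: start with r₀ = 883 = a·1 + b·0 (s = 1, t = 0) and r₁ = 202 = a·0 + b·1 (s = 0, t = 1); each new remainder r_{k+1} = r_{k-1} − q_k·r_k inherits s_{k+1} = s_{k-1} − q_k·s_k, t_{k+1} = t_{k-1} − q_k·t_k, so r_k = a·s_k + b·t_k at every step:
  q = 4: r = 75, s = 1 − 4·0 = 1, t = 0 − 4·1 = -4  (check: 883·1 + 202·(-4) = 75)
  q = 2: r = 52, s = 0 − 2·1 = -2, t = 1 − 2·(-4) = 9  (check: 883·(-2) + 202·9 = 52)
  q = 1: r = 23, s = 1 − 1·(-2) = 3, t = -4 − 1·9 = -13  (check: 883·3 + 202·(-13) = 23)
  q = 2: r = 6, s = -2 − 2·3 = -8, t = 9 − 2·(-13) = 35  (check: 883·(-8) + 202·35 = 6)
  q = 3: r = 5, s = 3 − 3·(-8) = 27, t = -13 − 3·35 = -118  (check: 883·27 + 202·(-118) = 5)
  q = 1: r = 1, s = -8 − 1·27 = -35, t = 35 − 1·(-118) = 153  (check: 883·(-35) + 202·153 = 1)
The row with r = 1 (the gcd) gives the Bezout coefficients s = -35, t = 153.
Result: 883 · (-35) + 202 · (153) = 1.

gcd(883, 202) = 1; s = -35, t = 153 (check: 883·(-35) + 202·153 = 1).


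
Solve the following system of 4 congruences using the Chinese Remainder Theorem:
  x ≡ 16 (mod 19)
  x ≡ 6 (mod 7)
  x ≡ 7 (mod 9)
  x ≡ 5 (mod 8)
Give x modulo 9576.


Product of moduli M = 19 · 7 · 9 · 8 = 9576.
Merge one congruence at a time:
  Start: x ≡ 16 (mod 19).
  Combine with x ≡ 6 (mod 7); new modulus lcm = 133.
    Write x = 16 + 19·t and substitute into x ≡ 6 (mod 7): 19·t ≡ 6 − 16 = -10 (mod 7).
    Reduce coefficients mod 7: 5·t ≡ 4 (mod 7).
    The inverse of 5 mod 7 is 3 (since 5·3 = 15 = 2·7 + 1), so t ≡ 3·4 = 12 ≡ 5 (mod 7).
    Then x = 16 + 19·5 = 111, valid modulo lcm(19, 7) = 133: x ≡ 111 (mod 133).
  Combine with x ≡ 7 (mod 9); new modulus lcm = 1197.
    Write x = 111 + 133·t and substitute into x ≡ 7 (mod 9): 133·t ≡ 7 − 111 = -104 (mod 9).
    Reduce coefficients mod 9: 7·t ≡ 4 (mod 9).
    The inverse of 7 mod 9 is 4 (since 7·4 = 28 = 3·9 + 1), so t ≡ 4·4 = 16 ≡ 7 (mod 9).
    Then x = 111 + 133·7 = 1042, valid modulo lcm(133, 9) = 1197: x ≡ 1042 (mod 1197).
  Combine with x ≡ 5 (mod 8); new modulus lcm = 9576.
    Write x = 1042 + 1197·t and substitute into x ≡ 5 (mod 8): 1197·t ≡ 5 − 1042 = -1037 (mod 8).
    Reduce coefficients mod 8: 5·t ≡ 3 (mod 8).
    The inverse of 5 mod 8 is 5 (since 5·5 = 25 = 3·8 + 1), so t ≡ 5·3 = 15 ≡ 7 (mod 8).
    Then x = 1042 + 1197·7 = 9421, valid modulo lcm(1197, 8) = 9576: x ≡ 9421 (mod 9576).
Verify against each original: 9421 mod 19 = 16, 9421 mod 7 = 6, 9421 mod 9 = 7, 9421 mod 8 = 5.

x ≡ 9421 (mod 9576).


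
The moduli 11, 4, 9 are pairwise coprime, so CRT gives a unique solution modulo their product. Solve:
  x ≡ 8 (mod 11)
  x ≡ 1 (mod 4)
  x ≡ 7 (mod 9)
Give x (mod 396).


Moduli 11, 4, 9 are pairwise coprime; by CRT there is a unique solution modulo M = 11 · 4 · 9 = 396.
Solve pairwise, accumulating the modulus:
  Start with x ≡ 8 (mod 11).
  Combine with x ≡ 1 (mod 4): since gcd(11, 4) = 1, we get a unique residue mod 44.
    Write x = 8 + 11·t and substitute into x ≡ 1 (mod 4): 11·t ≡ 1 − 8 = -7 (mod 4).
    Reduce coefficients mod 4: 3·t ≡ 1 (mod 4).
    The inverse of 3 mod 4 is 3 (since 3·3 = 9 = 2·4 + 1), so t ≡ 3·1 = 3 ≡ 3 (mod 4).
    Then x = 8 + 11·3 = 41, valid modulo lcm(11, 4) = 44: x ≡ 41 (mod 44).
  Combine with x ≡ 7 (mod 9): since gcd(44, 9) = 1, we get a unique residue mod 396.
    Write x = 41 + 44·t and substitute into x ≡ 7 (mod 9): 44·t ≡ 7 − 41 = -34 (mod 9).
    Reduce coefficients mod 9: 8·t ≡ 2 (mod 9).
    The inverse of 8 mod 9 is 8 (since 8·8 = 64 = 7·9 + 1), so t ≡ 8·2 = 16 ≡ 7 (mod 9).
    Then x = 41 + 44·7 = 349, valid modulo lcm(44, 9) = 396: x ≡ 349 (mod 396).
Verify: 349 mod 11 = 8 ✓, 349 mod 4 = 1 ✓, 349 mod 9 = 7 ✓.

x ≡ 349 (mod 396).


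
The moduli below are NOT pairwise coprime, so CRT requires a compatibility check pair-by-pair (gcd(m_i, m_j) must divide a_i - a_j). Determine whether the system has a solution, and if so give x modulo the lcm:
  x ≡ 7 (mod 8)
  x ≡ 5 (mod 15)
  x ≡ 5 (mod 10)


Moduli 8, 15, 10 are not pairwise coprime, so CRT works modulo lcm(m_i) when all pairwise compatibility conditions hold.
Pairwise compatibility: gcd(m_i, m_j) must divide a_i - a_j for every pair.
Merge one congruence at a time:
  Start: x ≡ 7 (mod 8).
  Combine with x ≡ 5 (mod 15): gcd(8, 15) = 1; 5 - 7 = -2, which IS divisible by 1, so compatible.
    Write x = 7 + 8·t and substitute into x ≡ 5 (mod 15): 8·t ≡ 5 − 7 = -2 (mod 15).
    Reduce coefficients mod 15: 8·t ≡ 13 (mod 15).
    The inverse of 8 mod 15 is 2 (since 8·2 = 16 = 1·15 + 1), so t ≡ 2·13 = 26 ≡ 11 (mod 15).
    Then x = 7 + 8·11 = 95, valid modulo lcm(8, 15) = 120: x ≡ 95 (mod 120).
  Combine with x ≡ 5 (mod 10): gcd(120, 10) = 10; 5 - 95 = -90, which IS divisible by 10, so compatible.
    Write x = 95 + 120·t and substitute into x ≡ 5 (mod 10): 120·t ≡ 5 − 95 = -90 (mod 10).
    Divide the congruence (and modulus) by g = 10: 12·t ≡ -9 (mod 1).
    Modulo 1 every t works; take t = 0.
    Then x = 95 + 120·0 = 95, valid modulo lcm(120, 10) = 120: x ≡ 95 (mod 120).
Verify: 95 mod 8 = 7, 95 mod 15 = 5, 95 mod 10 = 5.

x ≡ 95 (mod 120).


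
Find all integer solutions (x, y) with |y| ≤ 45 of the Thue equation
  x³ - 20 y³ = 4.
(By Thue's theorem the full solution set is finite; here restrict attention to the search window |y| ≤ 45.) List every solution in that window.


The equation is x³ - 20y³ = 4. For fixed y, x³ = 20·y³ + 4, so a solution requires the RHS to be a perfect cube.
Strategy: iterate y from -45 to 45, compute RHS = 20·y³ + 4, and check whether it is a (positive or negative) perfect cube.
Check small values of y:
  y = 0: RHS = 4 is not a perfect cube.
  y = 1: RHS = 24 is not a perfect cube.
  y = -1: RHS = -16 is not a perfect cube.
  y = 2: RHS = 164 is not a perfect cube.
  y = -2: RHS = -156 is not a perfect cube.
  y = 3: RHS = 544 is not a perfect cube.
  y = -3: RHS = -536 is not a perfect cube.
Continuing the search up to |y| = 45 finds no solutions either.
No (x, y) in the scanned range satisfies the equation.

No integer solutions with |y| ≤ 45.


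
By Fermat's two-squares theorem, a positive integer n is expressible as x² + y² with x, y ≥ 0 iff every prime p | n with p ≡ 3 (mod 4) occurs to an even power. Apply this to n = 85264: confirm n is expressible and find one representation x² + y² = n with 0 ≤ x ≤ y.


Step 1: Factor n = 85264 = 2^4 · 73^2.
Step 2: Check the mod-4 condition on each prime factor: 2 = 2 (special); 73 ≡ 1 (mod 4), exponent 2.
All primes ≡ 3 (mod 4) appear to even exponent (or don't appear), so by the two-squares theorem n IS expressible as a sum of two squares.
Step 3: Build a representation. Group n = k² · m with k = 4 and m = 73 · 73 = 5329 (a product of primes ≡ 1 (mod 4)); a representation of m scales to one of n via (k·x)² + (k·y)² = k²(x² + y²). Each prime p ≡ 1 (mod 4) is itself a sum of two squares; find a² by testing p − a² for a perfect square:
  73: 73 − 1² = 72, 73 − 2² = 69, 73 − 3² = 64 = 8² ⇒ 73 = 3² + 8².
  Combine using the Brahmagupta–Fibonacci identity (a² + b²)(c² + d²) = (ac − bd)² + (ad + bc)² = (ac + bd)² + (ad − bc)²:
  73 · 73 = 5329: from (3² + 8²)(3² + 8²), take (3·3 − 8·8, 3·8 + 8·3) = (9 − 64, 24 + 24) = (-55, 48); dropping signs (only squares matter) gives (55, 48); check 55² + 48² = 3025 + 2304 = 5329 ✓.
  Scale by k = 4: (4·55, 4·48) = (220, 192).
Step 4: Order so x ≤ y and verify: 192² + 220² = 36864 + 48400 = 85264 = n. ✓

n = 85264 = 192² + 220² (one valid representation with x ≤ y).


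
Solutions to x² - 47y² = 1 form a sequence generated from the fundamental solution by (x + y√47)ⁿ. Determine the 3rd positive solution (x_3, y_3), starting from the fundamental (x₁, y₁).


Step 1: Find the fundamental solution (x₁, y₁) of x² - 47y² = 1.
  Expand √47 as a continued fraction. a₀ = ⌊√47⌋ = 6; iterate m_{k+1} = d_k·a_k − m_k, d_{k+1} = (47 − m_{k+1}²)/d_k, a_{k+1} = ⌊(a₀ + m_{k+1})/d_{k+1}⌋ (starting m₀ = 0, d₀ = 1), with convergents p_k = a_k·p_{k-1} + p_{k-2}, q_k = a_k·q_{k-1} + q_{k-2} (p₋₁ = 1, q₋₁ = 0):
  k = 0: a₀ = 6; p₀/q₀ = 6/1; p₀² − 47·q₀² = 36 − 47 = -11.
  k = 1: m = 6, d = 11, a = ⌊(6 + 6)/11⌋ = 1; p/q = (1·6 + 1)/(1·1 + 0) = 7/1; p² − 47·q² = 49 − 47 = 2.
  k = 2: m = 5, d = 2, a = ⌊(6 + 5)/2⌋ = 5; p/q = (5·7 + 6)/(5·1 + 1) = 41/6; p² − 47·q² = 1681 − 1692 = -11.
  k = 3: m = 5, d = 11, a = ⌊(6 + 5)/11⌋ = 1; p/q = (1·41 + 7)/(1·6 + 1) = 48/7; p² − 47·q² = 2304 − 2303 = 1.
  The first convergent with p² − 47·q² = 1 gives the fundamental solution (x₁, y₁) = (48, 7).
Step 2: Apply the recurrence (x_{n+1}, y_{n+1}) = (x₁x_n + 47y₁y_n, x₁y_n + y₁x_n) repeatedly.
  From (x_1, y_1) = (48, 7): x_2 = 48·48 + 47·7·7 = 4607; y_2 = 48·7 + 7·48 = 672.
  From (x_2, y_2) = (4607, 672): x_3 = 48·4607 + 47·7·672 = 442224; y_3 = 48·672 + 7·4607 = 64505.
Step 3: Verify x_3² - 47·y_3² = 195562066176 - 195562066175 = 1 (should be 1). ✓

(x_1, y_1) = (48, 7); (x_3, y_3) = (442224, 64505).


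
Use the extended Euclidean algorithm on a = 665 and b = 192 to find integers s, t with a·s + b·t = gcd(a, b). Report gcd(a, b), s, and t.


Euclidean algorithm on (665, 192) — divide until remainder is 0:
  665 = 3 · 192 + 89
  192 = 2 · 89 + 14
  89 = 6 · 14 + 5
  14 = 2 · 5 + 4
  5 = 1 · 4 + 1
  4 = 4 · 1 + 0
gcd(665, 192) = 1.
Track Bezout coefficients alongside the remainders: start with r₀ = 665 = a·1 + b·0 (s = 1, t = 0) and r₁ = 192 = a·0 + b·1 (s = 0, t = 1); each new remainder r_{k+1} = r_{k-1} − q_k·r_k inherits s_{k+1} = s_{k-1} − q_k·s_k, t_{k+1} = t_{k-1} − q_k·t_k, so r_k = a·s_k + b·t_k at every step:
  q = 3: r = 89, s = 1 − 3·0 = 1, t = 0 − 3·1 = -3  (check: 665·1 + 192·(-3) = 89)
  q = 2: r = 14, s = 0 − 2·1 = -2, t = 1 − 2·(-3) = 7  (check: 665·(-2) + 192·7 = 14)
  q = 6: r = 5, s = 1 − 6·(-2) = 13, t = -3 − 6·7 = -45  (check: 665·13 + 192·(-45) = 5)
  q = 2: r = 4, s = -2 − 2·13 = -28, t = 7 − 2·(-45) = 97  (check: 665·(-28) + 192·97 = 4)
  q = 1: r = 1, s = 13 − 1·(-28) = 41, t = -45 − 1·97 = -142  (check: 665·41 + 192·(-142) = 1)
The row with r = 1 (the gcd) gives the Bezout coefficients s = 41, t = -142.
Result: 665 · (41) + 192 · (-142) = 1.

gcd(665, 192) = 1; s = 41, t = -142 (check: 665·41 + 192·(-142) = 1).


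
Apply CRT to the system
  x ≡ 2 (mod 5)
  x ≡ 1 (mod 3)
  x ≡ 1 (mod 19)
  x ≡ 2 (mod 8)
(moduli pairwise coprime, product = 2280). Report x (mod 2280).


Product of moduli M = 5 · 3 · 19 · 8 = 2280.
Merge one congruence at a time:
  Start: x ≡ 2 (mod 5).
  Combine with x ≡ 1 (mod 3); new modulus lcm = 15.
    Write x = 2 + 5·t and substitute into x ≡ 1 (mod 3): 5·t ≡ 1 − 2 = -1 (mod 3).
    Reduce coefficients mod 3: 2·t ≡ 2 (mod 3).
    The inverse of 2 mod 3 is 2 (since 2·2 = 4 = 1·3 + 1), so t ≡ 2·2 = 4 ≡ 1 (mod 3).
    Then x = 2 + 5·1 = 7, valid modulo lcm(5, 3) = 15: x ≡ 7 (mod 15).
  Combine with x ≡ 1 (mod 19); new modulus lcm = 285.
    Write x = 7 + 15·t and substitute into x ≡ 1 (mod 19): 15·t ≡ 1 − 7 = -6 (mod 19).
    Reduce coefficients mod 19: 15·t ≡ 13 (mod 19).
    The inverse of 15 mod 19 is 14 (since 15·14 = 210 = 11·19 + 1), so t ≡ 14·13 = 182 ≡ 11 (mod 19).
    Then x = 7 + 15·11 = 172, valid modulo lcm(15, 19) = 285: x ≡ 172 (mod 285).
  Combine with x ≡ 2 (mod 8); new modulus lcm = 2280.
    Write x = 172 + 285·t and substitute into x ≡ 2 (mod 8): 285·t ≡ 2 − 172 = -170 (mod 8).
    Reduce coefficients mod 8: 5·t ≡ 6 (mod 8).
    The inverse of 5 mod 8 is 5 (since 5·5 = 25 = 3·8 + 1), so t ≡ 5·6 = 30 ≡ 6 (mod 8).
    Then x = 172 + 285·6 = 1882, valid modulo lcm(285, 8) = 2280: x ≡ 1882 (mod 2280).
Verify against each original: 1882 mod 5 = 2, 1882 mod 3 = 1, 1882 mod 19 = 1, 1882 mod 8 = 2.

x ≡ 1882 (mod 2280).


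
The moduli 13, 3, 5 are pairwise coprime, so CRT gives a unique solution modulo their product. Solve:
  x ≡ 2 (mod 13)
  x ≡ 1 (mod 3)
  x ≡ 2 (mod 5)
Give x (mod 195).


Moduli 13, 3, 5 are pairwise coprime; by CRT there is a unique solution modulo M = 13 · 3 · 5 = 195.
Solve pairwise, accumulating the modulus:
  Start with x ≡ 2 (mod 13).
  Combine with x ≡ 1 (mod 3): since gcd(13, 3) = 1, we get a unique residue mod 39.
    Write x = 2 + 13·t and substitute into x ≡ 1 (mod 3): 13·t ≡ 1 − 2 = -1 (mod 3).
    Reduce coefficients mod 3: 1·t ≡ 2 (mod 3).
    So t ≡ 2 (mod 3).
    Then x = 2 + 13·2 = 28, valid modulo lcm(13, 3) = 39: x ≡ 28 (mod 39).
  Combine with x ≡ 2 (mod 5): since gcd(39, 5) = 1, we get a unique residue mod 195.
    Write x = 28 + 39·t and substitute into x ≡ 2 (mod 5): 39·t ≡ 2 − 28 = -26 (mod 5).
    Reduce coefficients mod 5: 4·t ≡ 4 (mod 5).
    The inverse of 4 mod 5 is 4 (since 4·4 = 16 = 3·5 + 1), so t ≡ 4·4 = 16 ≡ 1 (mod 5).
    Then x = 28 + 39·1 = 67, valid modulo lcm(39, 5) = 195: x ≡ 67 (mod 195).
Verify: 67 mod 13 = 2 ✓, 67 mod 3 = 1 ✓, 67 mod 5 = 2 ✓.

x ≡ 67 (mod 195).


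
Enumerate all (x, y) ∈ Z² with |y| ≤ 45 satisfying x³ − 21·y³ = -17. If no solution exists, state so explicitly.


The equation is x³ - 21y³ = -17. For fixed y, x³ = 21·y³ − 17, so a solution requires the RHS to be a perfect cube.
Strategy: iterate y from -45 to 45, compute RHS = 21·y³ − 17, and check whether it is a (positive or negative) perfect cube.
Check small values of y:
  y = 0: RHS = -17 is not a perfect cube.
  y = 1: RHS = 4 is not a perfect cube.
  y = -1: RHS = -38 is not a perfect cube.
  y = 2: RHS = 151 is not a perfect cube.
  y = -2: RHS = -185 is not a perfect cube.
  y = 3: RHS = 550 is not a perfect cube.
  y = -3: RHS = -584 is not a perfect cube.
Continuing the search up to |y| = 45 finds no solutions either.
No (x, y) in the scanned range satisfies the equation.

No integer solutions with |y| ≤ 45.


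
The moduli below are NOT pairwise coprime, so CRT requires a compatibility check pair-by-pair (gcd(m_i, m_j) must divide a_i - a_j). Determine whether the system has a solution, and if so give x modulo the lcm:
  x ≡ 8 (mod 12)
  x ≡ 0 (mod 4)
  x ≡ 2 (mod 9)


Moduli 12, 4, 9 are not pairwise coprime, so CRT works modulo lcm(m_i) when all pairwise compatibility conditions hold.
Pairwise compatibility: gcd(m_i, m_j) must divide a_i - a_j for every pair.
Merge one congruence at a time:
  Start: x ≡ 8 (mod 12).
  Combine with x ≡ 0 (mod 4): gcd(12, 4) = 4; 0 - 8 = -8, which IS divisible by 4, so compatible.
    Write x = 8 + 12·t and substitute into x ≡ 0 (mod 4): 12·t ≡ 0 − 8 = -8 (mod 4).
    Divide the congruence (and modulus) by g = 4: 3·t ≡ -2 (mod 1).
    Modulo 1 every t works; take t = 0.
    Then x = 8 + 12·0 = 8, valid modulo lcm(12, 4) = 12: x ≡ 8 (mod 12).
  Combine with x ≡ 2 (mod 9): gcd(12, 9) = 3; 2 - 8 = -6, which IS divisible by 3, so compatible.
    Write x = 8 + 12·t and substitute into x ≡ 2 (mod 9): 12·t ≡ 2 − 8 = -6 (mod 9).
    Divide the congruence (and modulus) by g = 3: 4·t ≡ -2 (mod 3).
    Reduce coefficients mod 3: 1·t ≡ 1 (mod 3).
    So t ≡ 1 (mod 3).
    Then x = 8 + 12·1 = 20, valid modulo lcm(12, 9) = 36: x ≡ 20 (mod 36).
Verify: 20 mod 12 = 8, 20 mod 4 = 0, 20 mod 9 = 2.

x ≡ 20 (mod 36).


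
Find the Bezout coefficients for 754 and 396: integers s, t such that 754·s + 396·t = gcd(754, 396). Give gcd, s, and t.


Euclidean algorithm on (754, 396) — divide until remainder is 0:
  754 = 1 · 396 + 358
  396 = 1 · 358 + 38
  358 = 9 · 38 + 16
  38 = 2 · 16 + 6
  16 = 2 · 6 + 4
  6 = 1 · 4 + 2
  4 = 2 · 2 + 0
gcd(754, 396) = 2.
Track Bezout coefficients alongside the remainders: start with r₀ = 754 = a·1 + b·0 (s = 1, t = 0) and r₁ = 396 = a·0 + b·1 (s = 0, t = 1); each new remainder r_{k+1} = r_{k-1} − q_k·r_k inherits s_{k+1} = s_{k-1} − q_k·s_k, t_{k+1} = t_{k-1} − q_k·t_k, so r_k = a·s_k + b·t_k at every step:
  q = 1: r = 358, s = 1 − 1·0 = 1, t = 0 − 1·1 = -1  (check: 754·1 + 396·(-1) = 358)
  q = 1: r = 38, s = 0 − 1·1 = -1, t = 1 − 1·(-1) = 2  (check: 754·(-1) + 396·2 = 38)
  q = 9: r = 16, s = 1 − 9·(-1) = 10, t = -1 − 9·2 = -19  (check: 754·10 + 396·(-19) = 16)
  q = 2: r = 6, s = -1 − 2·10 = -21, t = 2 − 2·(-19) = 40  (check: 754·(-21) + 396·40 = 6)
  q = 2: r = 4, s = 10 − 2·(-21) = 52, t = -19 − 2·40 = -99  (check: 754·52 + 396·(-99) = 4)
  q = 1: r = 2, s = -21 − 1·52 = -73, t = 40 − 1·(-99) = 139  (check: 754·(-73) + 396·139 = 2)
The row with r = 2 (the gcd) gives the Bezout coefficients s = -73, t = 139.
Result: 754 · (-73) + 396 · (139) = 2.

gcd(754, 396) = 2; s = -73, t = 139 (check: 754·(-73) + 396·139 = 2).


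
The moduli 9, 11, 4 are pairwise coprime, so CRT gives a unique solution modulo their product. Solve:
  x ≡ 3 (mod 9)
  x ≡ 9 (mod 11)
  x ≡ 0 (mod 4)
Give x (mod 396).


Moduli 9, 11, 4 are pairwise coprime; by CRT there is a unique solution modulo M = 9 · 11 · 4 = 396.
Solve pairwise, accumulating the modulus:
  Start with x ≡ 3 (mod 9).
  Combine with x ≡ 9 (mod 11): since gcd(9, 11) = 1, we get a unique residue mod 99.
    Write x = 3 + 9·t and substitute into x ≡ 9 (mod 11): 9·t ≡ 9 − 3 = 6 (mod 11).
    The inverse of 9 mod 11 is 5 (since 9·5 = 45 = 4·11 + 1), so t ≡ 5·6 = 30 ≡ 8 (mod 11).
    Then x = 3 + 9·8 = 75, valid modulo lcm(9, 11) = 99: x ≡ 75 (mod 99).
  Combine with x ≡ 0 (mod 4): since gcd(99, 4) = 1, we get a unique residue mod 396.
    Write x = 75 + 99·t and substitute into x ≡ 0 (mod 4): 99·t ≡ 0 − 75 = -75 (mod 4).
    Reduce coefficients mod 4: 3·t ≡ 1 (mod 4).
    The inverse of 3 mod 4 is 3 (since 3·3 = 9 = 2·4 + 1), so t ≡ 3·1 = 3 ≡ 3 (mod 4).
    Then x = 75 + 99·3 = 372, valid modulo lcm(99, 4) = 396: x ≡ 372 (mod 396).
Verify: 372 mod 9 = 3 ✓, 372 mod 11 = 9 ✓, 372 mod 4 = 0 ✓.

x ≡ 372 (mod 396).


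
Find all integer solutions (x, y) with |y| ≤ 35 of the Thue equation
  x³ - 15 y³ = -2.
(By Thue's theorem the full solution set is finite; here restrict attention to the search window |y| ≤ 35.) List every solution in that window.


The equation is x³ - 15y³ = -2. For fixed y, x³ = 15·y³ − 2, so a solution requires the RHS to be a perfect cube.
Strategy: iterate y from -35 to 35, compute RHS = 15·y³ − 2, and check whether it is a (positive or negative) perfect cube.
Check small values of y:
  y = 0: RHS = -2 is not a perfect cube.
  y = 1: RHS = 13 is not a perfect cube.
  y = -1: RHS = -17 is not a perfect cube.
  y = 2: RHS = 118 is not a perfect cube.
  y = -2: RHS = -122 is not a perfect cube.
  y = 3: RHS = 403 is not a perfect cube.
  y = -3: RHS = -407 is not a perfect cube.
Continuing the search up to |y| = 35 finds no solutions either.
No (x, y) in the scanned range satisfies the equation.

No integer solutions with |y| ≤ 35.


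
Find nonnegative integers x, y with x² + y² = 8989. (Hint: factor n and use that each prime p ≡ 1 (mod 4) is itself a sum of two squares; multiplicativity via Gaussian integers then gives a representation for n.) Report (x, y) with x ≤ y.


Step 1: Factor n = 8989 = 89 · 101.
Step 2: Check the mod-4 condition on each prime factor: 89 ≡ 1 (mod 4), exponent 1; 101 ≡ 1 (mod 4), exponent 1.
All primes ≡ 3 (mod 4) appear to even exponent (or don't appear), so by the two-squares theorem n IS expressible as a sum of two squares.
Step 3: Build a representation. Here n = 89 · 101 is a product of primes ≡ 1 (mod 4). Each prime p ≡ 1 (mod 4) is itself a sum of two squares; find a² by testing p − a² for a perfect square:
  89: 89 − 1² = 88, 89 − 2² = 85, 89 − 3² = 80, 89 − 4² = 73, 89 − 5² = 64 = 8² ⇒ 89 = 5² + 8².
  101: 101 − 1² = 100 = 10² ⇒ 101 = 1² + 10².
  Combine using the Brahmagupta–Fibonacci identity (a² + b²)(c² + d²) = (ac − bd)² + (ad + bc)² = (ac + bd)² + (ad − bc)²:
  89 · 101 = 8989: from (5² + 8²)(1² + 10²), take (5·1 − 8·10, 5·10 + 8·1) = (5 − 80, 50 + 8) = (-75, 58); dropping signs (only squares matter) gives (75, 58); check 75² + 58² = 5625 + 3364 = 8989 ✓.
Step 4: Order so x ≤ y and verify: 58² + 75² = 3364 + 5625 = 8989 = n. ✓

n = 8989 = 58² + 75² (one valid representation with x ≤ y).


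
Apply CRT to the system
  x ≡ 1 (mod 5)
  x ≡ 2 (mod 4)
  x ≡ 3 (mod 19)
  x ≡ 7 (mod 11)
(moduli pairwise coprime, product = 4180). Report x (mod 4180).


Product of moduli M = 5 · 4 · 19 · 11 = 4180.
Merge one congruence at a time:
  Start: x ≡ 1 (mod 5).
  Combine with x ≡ 2 (mod 4); new modulus lcm = 20.
    Write x = 1 + 5·t and substitute into x ≡ 2 (mod 4): 5·t ≡ 2 − 1 = 1 (mod 4).
    Reduce coefficients mod 4: 1·t ≡ 1 (mod 4).
    So t ≡ 1 (mod 4).
    Then x = 1 + 5·1 = 6, valid modulo lcm(5, 4) = 20: x ≡ 6 (mod 20).
  Combine with x ≡ 3 (mod 19); new modulus lcm = 380.
    Write x = 6 + 20·t and substitute into x ≡ 3 (mod 19): 20·t ≡ 3 − 6 = -3 (mod 19).
    Reduce coefficients mod 19: 1·t ≡ 16 (mod 19).
    So t ≡ 16 (mod 19).
    Then x = 6 + 20·16 = 326, valid modulo lcm(20, 19) = 380: x ≡ 326 (mod 380).
  Combine with x ≡ 7 (mod 11); new modulus lcm = 4180.
    Write x = 326 + 380·t and substitute into x ≡ 7 (mod 11): 380·t ≡ 7 − 326 = -319 (mod 11).
    Reduce coefficients mod 11: 6·t ≡ 0 (mod 11).
    The inverse of 6 mod 11 is 2 (since 6·2 = 12 = 1·11 + 1), so t ≡ 2·0 = 0 ≡ 0 (mod 11).
    Then x = 326 + 380·0 = 326, valid modulo lcm(380, 11) = 4180: x ≡ 326 (mod 4180).
Verify against each original: 326 mod 5 = 1, 326 mod 4 = 2, 326 mod 19 = 3, 326 mod 11 = 7.

x ≡ 326 (mod 4180).


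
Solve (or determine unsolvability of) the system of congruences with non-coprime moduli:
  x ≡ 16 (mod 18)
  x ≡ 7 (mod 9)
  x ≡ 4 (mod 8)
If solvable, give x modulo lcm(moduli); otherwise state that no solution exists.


Moduli 18, 9, 8 are not pairwise coprime, so CRT works modulo lcm(m_i) when all pairwise compatibility conditions hold.
Pairwise compatibility: gcd(m_i, m_j) must divide a_i - a_j for every pair.
Merge one congruence at a time:
  Start: x ≡ 16 (mod 18).
  Combine with x ≡ 7 (mod 9): gcd(18, 9) = 9; 7 - 16 = -9, which IS divisible by 9, so compatible.
    Write x = 16 + 18·t and substitute into x ≡ 7 (mod 9): 18·t ≡ 7 − 16 = -9 (mod 9).
    Divide the congruence (and modulus) by g = 9: 2·t ≡ -1 (mod 1).
    Modulo 1 every t works; take t = 0.
    Then x = 16 + 18·0 = 16, valid modulo lcm(18, 9) = 18: x ≡ 16 (mod 18).
  Combine with x ≡ 4 (mod 8): gcd(18, 8) = 2; 4 - 16 = -12, which IS divisible by 2, so compatible.
    Write x = 16 + 18·t and substitute into x ≡ 4 (mod 8): 18·t ≡ 4 − 16 = -12 (mod 8).
    Divide the congruence (and modulus) by g = 2: 9·t ≡ -6 (mod 4).
    Reduce coefficients mod 4: 1·t ≡ 2 (mod 4).
    So t ≡ 2 (mod 4).
    Then x = 16 + 18·2 = 52, valid modulo lcm(18, 8) = 72: x ≡ 52 (mod 72).
Verify: 52 mod 18 = 16, 52 mod 9 = 7, 52 mod 8 = 4.

x ≡ 52 (mod 72).


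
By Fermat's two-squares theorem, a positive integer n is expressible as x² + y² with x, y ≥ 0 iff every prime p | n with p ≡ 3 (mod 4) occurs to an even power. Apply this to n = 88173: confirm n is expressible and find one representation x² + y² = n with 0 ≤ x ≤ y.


Step 1: Factor n = 88173 = 3^2 · 97 · 101.
Step 2: Check the mod-4 condition on each prime factor: 3 ≡ 3 (mod 4), exponent 2 (must be even); 97 ≡ 1 (mod 4), exponent 1; 101 ≡ 1 (mod 4), exponent 1.
All primes ≡ 3 (mod 4) appear to even exponent (or don't appear), so by the two-squares theorem n IS expressible as a sum of two squares.
Step 3: Build a representation. Group n = k² · m with k = 3 and m = 97 · 101 = 9797 (a product of primes ≡ 1 (mod 4)); a representation of m scales to one of n via (k·x)² + (k·y)² = k²(x² + y²). Each prime p ≡ 1 (mod 4) is itself a sum of two squares; find a² by testing p − a² for a perfect square:
  97: 97 − 1² = 96, 97 − 2² = 93, 97 − 3² = 88, 97 − 4² = 81 = 9² ⇒ 97 = 4² + 9².
  101: 101 − 1² = 100 = 10² ⇒ 101 = 1² + 10².
  Combine using the Brahmagupta–Fibonacci identity (a² + b²)(c² + d²) = (ac − bd)² + (ad + bc)² = (ac + bd)² + (ad − bc)²:
  97 · 101 = 9797: from (4² + 9²)(1² + 10²), take (4·1 − 9·10, 4·10 + 9·1) = (4 − 90, 40 + 9) = (-86, 49); dropping signs (only squares matter) gives (86, 49); check 86² + 49² = 7396 + 2401 = 9797 ✓.
  Scale by k = 3: (3·86, 3·49) = (258, 147).
Step 4: Order so x ≤ y and verify: 147² + 258² = 21609 + 66564 = 88173 = n. ✓

n = 88173 = 147² + 258² (one valid representation with x ≤ y).


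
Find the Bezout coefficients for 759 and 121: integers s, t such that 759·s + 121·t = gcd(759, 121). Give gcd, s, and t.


Euclidean algorithm on (759, 121) — divide until remainder is 0:
  759 = 6 · 121 + 33
  121 = 3 · 33 + 22
  33 = 1 · 22 + 11
  22 = 2 · 11 + 0
gcd(759, 121) = 11.
Track Bezout coefficients alongside the remainders: start with r₀ = 759 = a·1 + b·0 (s = 1, t = 0) and r₁ = 121 = a·0 + b·1 (s = 0, t = 1); each new remainder r_{k+1} = r_{k-1} − q_k·r_k inherits s_{k+1} = s_{k-1} − q_k·s_k, t_{k+1} = t_{k-1} − q_k·t_k, so r_k = a·s_k + b·t_k at every step:
  q = 6: r = 33, s = 1 − 6·0 = 1, t = 0 − 6·1 = -6  (check: 759·1 + 121·(-6) = 33)
  q = 3: r = 22, s = 0 − 3·1 = -3, t = 1 − 3·(-6) = 19  (check: 759·(-3) + 121·19 = 22)
  q = 1: r = 11, s = 1 − 1·(-3) = 4, t = -6 − 1·19 = -25  (check: 759·4 + 121·(-25) = 11)
The row with r = 11 (the gcd) gives the Bezout coefficients s = 4, t = -25.
Result: 759 · (4) + 121 · (-25) = 11.

gcd(759, 121) = 11; s = 4, t = -25 (check: 759·4 + 121·(-25) = 11).


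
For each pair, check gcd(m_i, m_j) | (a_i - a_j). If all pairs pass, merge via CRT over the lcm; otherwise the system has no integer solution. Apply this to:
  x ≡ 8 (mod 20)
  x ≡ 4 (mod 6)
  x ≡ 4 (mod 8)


Moduli 20, 6, 8 are not pairwise coprime, so CRT works modulo lcm(m_i) when all pairwise compatibility conditions hold.
Pairwise compatibility: gcd(m_i, m_j) must divide a_i - a_j for every pair.
Merge one congruence at a time:
  Start: x ≡ 8 (mod 20).
  Combine with x ≡ 4 (mod 6): gcd(20, 6) = 2; 4 - 8 = -4, which IS divisible by 2, so compatible.
    Write x = 8 + 20·t and substitute into x ≡ 4 (mod 6): 20·t ≡ 4 − 8 = -4 (mod 6).
    Divide the congruence (and modulus) by g = 2: 10·t ≡ -2 (mod 3).
    Reduce coefficients mod 3: 1·t ≡ 1 (mod 3).
    So t ≡ 1 (mod 3).
    Then x = 8 + 20·1 = 28, valid modulo lcm(20, 6) = 60: x ≡ 28 (mod 60).
  Combine with x ≡ 4 (mod 8): gcd(60, 8) = 4; 4 - 28 = -24, which IS divisible by 4, so compatible.
    Write x = 28 + 60·t and substitute into x ≡ 4 (mod 8): 60·t ≡ 4 − 28 = -24 (mod 8).
    Divide the congruence (and modulus) by g = 4: 15·t ≡ -6 (mod 2).
    Reduce coefficients mod 2: 1·t ≡ 0 (mod 2).
    So t ≡ 0 (mod 2).
    Then x = 28 + 60·0 = 28, valid modulo lcm(60, 8) = 120: x ≡ 28 (mod 120).
Verify: 28 mod 20 = 8, 28 mod 6 = 4, 28 mod 8 = 4.

x ≡ 28 (mod 120).


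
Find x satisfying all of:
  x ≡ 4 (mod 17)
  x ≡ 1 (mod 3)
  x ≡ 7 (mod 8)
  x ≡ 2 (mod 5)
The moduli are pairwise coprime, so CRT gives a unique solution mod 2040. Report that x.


Product of moduli M = 17 · 3 · 8 · 5 = 2040.
Merge one congruence at a time:
  Start: x ≡ 4 (mod 17).
  Combine with x ≡ 1 (mod 3); new modulus lcm = 51.
    Write x = 4 + 17·t and substitute into x ≡ 1 (mod 3): 17·t ≡ 1 − 4 = -3 (mod 3).
    Reduce coefficients mod 3: 2·t ≡ 0 (mod 3).
    The inverse of 2 mod 3 is 2 (since 2·2 = 4 = 1·3 + 1), so t ≡ 2·0 = 0 ≡ 0 (mod 3).
    Then x = 4 + 17·0 = 4, valid modulo lcm(17, 3) = 51: x ≡ 4 (mod 51).
  Combine with x ≡ 7 (mod 8); new modulus lcm = 408.
    Write x = 4 + 51·t and substitute into x ≡ 7 (mod 8): 51·t ≡ 7 − 4 = 3 (mod 8).
    Reduce coefficients mod 8: 3·t ≡ 3 (mod 8).
    The inverse of 3 mod 8 is 3 (since 3·3 = 9 = 1·8 + 1), so t ≡ 3·3 = 9 ≡ 1 (mod 8).
    Then x = 4 + 51·1 = 55, valid modulo lcm(51, 8) = 408: x ≡ 55 (mod 408).
  Combine with x ≡ 2 (mod 5); new modulus lcm = 2040.
    Write x = 55 + 408·t and substitute into x ≡ 2 (mod 5): 408·t ≡ 2 − 55 = -53 (mod 5).
    Reduce coefficients mod 5: 3·t ≡ 2 (mod 5).
    The inverse of 3 mod 5 is 2 (since 3·2 = 6 = 1·5 + 1), so t ≡ 2·2 = 4 ≡ 4 (mod 5).
    Then x = 55 + 408·4 = 1687, valid modulo lcm(408, 5) = 2040: x ≡ 1687 (mod 2040).
Verify against each original: 1687 mod 17 = 4, 1687 mod 3 = 1, 1687 mod 8 = 7, 1687 mod 5 = 2.

x ≡ 1687 (mod 2040).


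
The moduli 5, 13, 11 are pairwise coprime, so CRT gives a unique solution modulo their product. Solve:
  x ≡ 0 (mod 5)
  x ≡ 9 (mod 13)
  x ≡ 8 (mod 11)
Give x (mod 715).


Moduli 5, 13, 11 are pairwise coprime; by CRT there is a unique solution modulo M = 5 · 13 · 11 = 715.
Solve pairwise, accumulating the modulus:
  Start with x ≡ 0 (mod 5).
  Combine with x ≡ 9 (mod 13): since gcd(5, 13) = 1, we get a unique residue mod 65.
    Write x = 0 + 5·t and substitute into x ≡ 9 (mod 13): 5·t ≡ 9 − 0 = 9 (mod 13).
    The inverse of 5 mod 13 is 8 (since 5·8 = 40 = 3·13 + 1), so t ≡ 8·9 = 72 ≡ 7 (mod 13).
    Then x = 0 + 5·7 = 35, valid modulo lcm(5, 13) = 65: x ≡ 35 (mod 65).
  Combine with x ≡ 8 (mod 11): since gcd(65, 11) = 1, we get a unique residue mod 715.
    Write x = 35 + 65·t and substitute into x ≡ 8 (mod 11): 65·t ≡ 8 − 35 = -27 (mod 11).
    Reduce coefficients mod 11: 10·t ≡ 6 (mod 11).
    The inverse of 10 mod 11 is 10 (since 10·10 = 100 = 9·11 + 1), so t ≡ 10·6 = 60 ≡ 5 (mod 11).
    Then x = 35 + 65·5 = 360, valid modulo lcm(65, 11) = 715: x ≡ 360 (mod 715).
Verify: 360 mod 5 = 0 ✓, 360 mod 13 = 9 ✓, 360 mod 11 = 8 ✓.

x ≡ 360 (mod 715).


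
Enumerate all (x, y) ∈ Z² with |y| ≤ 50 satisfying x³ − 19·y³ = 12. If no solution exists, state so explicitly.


The equation is x³ - 19y³ = 12. For fixed y, x³ = 19·y³ + 12, so a solution requires the RHS to be a perfect cube.
Strategy: iterate y from -50 to 50, compute RHS = 19·y³ + 12, and check whether it is a (positive or negative) perfect cube.
Check small values of y:
  y = 0: RHS = 12 is not a perfect cube.
  y = 1: RHS = 31 is not a perfect cube.
  y = -1: RHS = -7 is not a perfect cube.
  y = 2: RHS = 164 is not a perfect cube.
  y = -2: RHS = -140 is not a perfect cube.
  y = 3: RHS = 525 is not a perfect cube.
  y = -3: RHS = -501 is not a perfect cube.
Continuing the search up to |y| = 50 finds no solutions either.
No (x, y) in the scanned range satisfies the equation.

No integer solutions with |y| ≤ 50.


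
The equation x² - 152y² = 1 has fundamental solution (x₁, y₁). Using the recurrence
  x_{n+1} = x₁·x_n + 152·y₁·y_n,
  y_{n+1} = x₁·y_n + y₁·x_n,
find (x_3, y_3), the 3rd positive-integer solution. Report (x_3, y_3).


Step 1: Find the fundamental solution (x₁, y₁) of x² - 152y² = 1.
  Expand √152 as a continued fraction. a₀ = ⌊√152⌋ = 12; iterate m_{k+1} = d_k·a_k − m_k, d_{k+1} = (152 − m_{k+1}²)/d_k, a_{k+1} = ⌊(a₀ + m_{k+1})/d_{k+1}⌋ (starting m₀ = 0, d₀ = 1), with convergents p_k = a_k·p_{k-1} + p_{k-2}, q_k = a_k·q_{k-1} + q_{k-2} (p₋₁ = 1, q₋₁ = 0):
  k = 0: a₀ = 12; p₀/q₀ = 12/1; p₀² − 152·q₀² = 144 − 152 = -8.
  k = 1: m = 12, d = 8, a = ⌊(12 + 12)/8⌋ = 3; p/q = (3·12 + 1)/(3·1 + 0) = 37/3; p² − 152·q² = 1369 − 1368 = 1.
  The first convergent with p² − 152·q² = 1 gives the fundamental solution (x₁, y₁) = (37, 3).
Step 2: Apply the recurrence (x_{n+1}, y_{n+1}) = (x₁x_n + 152y₁y_n, x₁y_n + y₁x_n) repeatedly.
  From (x_1, y_1) = (37, 3): x_2 = 37·37 + 152·3·3 = 2737; y_2 = 37·3 + 3·37 = 222.
  From (x_2, y_2) = (2737, 222): x_3 = 37·2737 + 152·3·222 = 202501; y_3 = 37·222 + 3·2737 = 16425.
Step 3: Verify x_3² - 152·y_3² = 41006655001 - 41006655000 = 1 (should be 1). ✓

(x_1, y_1) = (37, 3); (x_3, y_3) = (202501, 16425).


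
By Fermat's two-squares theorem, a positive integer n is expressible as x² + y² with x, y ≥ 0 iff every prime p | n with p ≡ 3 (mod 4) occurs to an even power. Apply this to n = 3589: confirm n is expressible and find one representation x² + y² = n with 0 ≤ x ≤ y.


Step 1: Factor n = 3589 = 37 · 97.
Step 2: Check the mod-4 condition on each prime factor: 37 ≡ 1 (mod 4), exponent 1; 97 ≡ 1 (mod 4), exponent 1.
All primes ≡ 3 (mod 4) appear to even exponent (or don't appear), so by the two-squares theorem n IS expressible as a sum of two squares.
Step 3: Build a representation. Here n = 37 · 97 is a product of primes ≡ 1 (mod 4). Each prime p ≡ 1 (mod 4) is itself a sum of two squares; find a² by testing p − a² for a perfect square:
  37: 37 − 1² = 36 = 6² ⇒ 37 = 1² + 6².
  97: 97 − 1² = 96, 97 − 2² = 93, 97 − 3² = 88, 97 − 4² = 81 = 9² ⇒ 97 = 4² + 9².
  Combine using the Brahmagupta–Fibonacci identity (a² + b²)(c² + d²) = (ac − bd)² + (ad + bc)² = (ac + bd)² + (ad − bc)²:
  37 · 97 = 3589: from (1² + 6²)(4² + 9²), take (1·4 − 6·9, 1·9 + 6·4) = (4 − 54, 9 + 24) = (-50, 33); dropping signs (only squares matter) gives (50, 33); check 50² + 33² = 2500 + 1089 = 3589 ✓.
Step 4: Order so x ≤ y and verify: 33² + 50² = 1089 + 2500 = 3589 = n. ✓

n = 3589 = 33² + 50² (one valid representation with x ≤ y).


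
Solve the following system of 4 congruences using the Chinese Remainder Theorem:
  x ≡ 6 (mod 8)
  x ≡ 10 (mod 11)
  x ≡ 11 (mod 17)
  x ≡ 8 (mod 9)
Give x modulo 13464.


Product of moduli M = 8 · 11 · 17 · 9 = 13464.
Merge one congruence at a time:
  Start: x ≡ 6 (mod 8).
  Combine with x ≡ 10 (mod 11); new modulus lcm = 88.
    Write x = 6 + 8·t and substitute into x ≡ 10 (mod 11): 8·t ≡ 10 − 6 = 4 (mod 11).
    The inverse of 8 mod 11 is 7 (since 8·7 = 56 = 5·11 + 1), so t ≡ 7·4 = 28 ≡ 6 (mod 11).
    Then x = 6 + 8·6 = 54, valid modulo lcm(8, 11) = 88: x ≡ 54 (mod 88).
  Combine with x ≡ 11 (mod 17); new modulus lcm = 1496.
    Write x = 54 + 88·t and substitute into x ≡ 11 (mod 17): 88·t ≡ 11 − 54 = -43 (mod 17).
    Reduce coefficients mod 17: 3·t ≡ 8 (mod 17).
    The inverse of 3 mod 17 is 6 (since 3·6 = 18 = 1·17 + 1), so t ≡ 6·8 = 48 ≡ 14 (mod 17).
    Then x = 54 + 88·14 = 1286, valid modulo lcm(88, 17) = 1496: x ≡ 1286 (mod 1496).
  Combine with x ≡ 8 (mod 9); new modulus lcm = 13464.
    Write x = 1286 + 1496·t and substitute into x ≡ 8 (mod 9): 1496·t ≡ 8 − 1286 = -1278 (mod 9).
    Reduce coefficients mod 9: 2·t ≡ 0 (mod 9).
    The inverse of 2 mod 9 is 5 (since 2·5 = 10 = 1·9 + 1), so t ≡ 5·0 = 0 ≡ 0 (mod 9).
    Then x = 1286 + 1496·0 = 1286, valid modulo lcm(1496, 9) = 13464: x ≡ 1286 (mod 13464).
Verify against each original: 1286 mod 8 = 6, 1286 mod 11 = 10, 1286 mod 17 = 11, 1286 mod 9 = 8.

x ≡ 1286 (mod 13464).


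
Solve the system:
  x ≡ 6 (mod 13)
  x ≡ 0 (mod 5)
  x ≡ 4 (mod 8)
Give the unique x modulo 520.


Moduli 13, 5, 8 are pairwise coprime; by CRT there is a unique solution modulo M = 13 · 5 · 8 = 520.
Solve pairwise, accumulating the modulus:
  Start with x ≡ 6 (mod 13).
  Combine with x ≡ 0 (mod 5): since gcd(13, 5) = 1, we get a unique residue mod 65.
    Write x = 6 + 13·t and substitute into x ≡ 0 (mod 5): 13·t ≡ 0 − 6 = -6 (mod 5).
    Reduce coefficients mod 5: 3·t ≡ 4 (mod 5).
    The inverse of 3 mod 5 is 2 (since 3·2 = 6 = 1·5 + 1), so t ≡ 2·4 = 8 ≡ 3 (mod 5).
    Then x = 6 + 13·3 = 45, valid modulo lcm(13, 5) = 65: x ≡ 45 (mod 65).
  Combine with x ≡ 4 (mod 8): since gcd(65, 8) = 1, we get a unique residue mod 520.
    Write x = 45 + 65·t and substitute into x ≡ 4 (mod 8): 65·t ≡ 4 − 45 = -41 (mod 8).
    Reduce coefficients mod 8: 1·t ≡ 7 (mod 8).
    So t ≡ 7 (mod 8).
    Then x = 45 + 65·7 = 500, valid modulo lcm(65, 8) = 520: x ≡ 500 (mod 520).
Verify: 500 mod 13 = 6 ✓, 500 mod 5 = 0 ✓, 500 mod 8 = 4 ✓.

x ≡ 500 (mod 520).


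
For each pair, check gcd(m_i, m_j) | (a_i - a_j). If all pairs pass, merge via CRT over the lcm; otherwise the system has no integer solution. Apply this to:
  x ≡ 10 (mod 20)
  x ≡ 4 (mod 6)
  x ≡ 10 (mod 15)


Moduli 20, 6, 15 are not pairwise coprime, so CRT works modulo lcm(m_i) when all pairwise compatibility conditions hold.
Pairwise compatibility: gcd(m_i, m_j) must divide a_i - a_j for every pair.
Merge one congruence at a time:
  Start: x ≡ 10 (mod 20).
  Combine with x ≡ 4 (mod 6): gcd(20, 6) = 2; 4 - 10 = -6, which IS divisible by 2, so compatible.
    Write x = 10 + 20·t and substitute into x ≡ 4 (mod 6): 20·t ≡ 4 − 10 = -6 (mod 6).
    Divide the congruence (and modulus) by g = 2: 10·t ≡ -3 (mod 3).
    Reduce coefficients mod 3: 1·t ≡ 0 (mod 3).
    So t ≡ 0 (mod 3).
    Then x = 10 + 20·0 = 10, valid modulo lcm(20, 6) = 60: x ≡ 10 (mod 60).
  Combine with x ≡ 10 (mod 15): gcd(60, 15) = 15; 10 - 10 = 0, which IS divisible by 15, so compatible.
    Write x = 10 + 60·t and substitute into x ≡ 10 (mod 15): 60·t ≡ 10 − 10 = 0 (mod 15).
    Divide the congruence (and modulus) by g = 15: 4·t ≡ 0 (mod 1).
    Modulo 1 every t works; take t = 0.
    Then x = 10 + 60·0 = 10, valid modulo lcm(60, 15) = 60: x ≡ 10 (mod 60).
Verify: 10 mod 20 = 10, 10 mod 6 = 4, 10 mod 15 = 10.

x ≡ 10 (mod 60).


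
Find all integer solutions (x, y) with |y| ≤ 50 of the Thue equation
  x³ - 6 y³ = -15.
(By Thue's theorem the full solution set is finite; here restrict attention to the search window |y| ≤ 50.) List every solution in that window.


The equation is x³ - 6y³ = -15. For fixed y, x³ = 6·y³ − 15, so a solution requires the RHS to be a perfect cube.
Strategy: iterate y from -50 to 50, compute RHS = 6·y³ − 15, and check whether it is a (positive or negative) perfect cube.
Check small values of y:
  y = 0: RHS = -15 is not a perfect cube.
  y = 1: RHS = -9 is not a perfect cube.
  y = -1: RHS = -21 is not a perfect cube.
  y = 2: RHS = 33 is not a perfect cube.
  y = -2: RHS = -63 is not a perfect cube.
  y = 3: RHS = 147 is not a perfect cube.
  y = -3: RHS = -177 is not a perfect cube.
Continuing the search up to |y| = 50 finds no solutions either.
No (x, y) in the scanned range satisfies the equation.

No integer solutions with |y| ≤ 50.


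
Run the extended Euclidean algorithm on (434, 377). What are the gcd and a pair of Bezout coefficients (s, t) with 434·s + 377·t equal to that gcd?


Euclidean algorithm on (434, 377) — divide until remainder is 0:
  434 = 1 · 377 + 57
  377 = 6 · 57 + 35
  57 = 1 · 35 + 22
  35 = 1 · 22 + 13
  22 = 1 · 13 + 9
  13 = 1 · 9 + 4
  9 = 2 · 4 + 1
  4 = 4 · 1 + 0
gcd(434, 377) = 1.
Track Bezout coefficients alongside the remainders: start with r₀ = 434 = a·1 + b·0 (s = 1, t = 0) and r₁ = 377 = a·0 + b·1 (s = 0, t = 1); each new remainder r_{k+1} = r_{k-1} − q_k·r_k inherits s_{k+1} = s_{k-1} − q_k·s_k, t_{k+1} = t_{k-1} − q_k·t_k, so r_k = a·s_k + b·t_k at every step:
  q = 1: r = 57, s = 1 − 1·0 = 1, t = 0 − 1·1 = -1  (check: 434·1 + 377·(-1) = 57)
  q = 6: r = 35, s = 0 − 6·1 = -6, t = 1 − 6·(-1) = 7  (check: 434·(-6) + 377·7 = 35)
  q = 1: r = 22, s = 1 − 1·(-6) = 7, t = -1 − 1·7 = -8  (check: 434·7 + 377·(-8) = 22)
  q = 1: r = 13, s = -6 − 1·7 = -13, t = 7 − 1·(-8) = 15  (check: 434·(-13) + 377·15 = 13)
  q = 1: r = 9, s = 7 − 1·(-13) = 20, t = -8 − 1·15 = -23  (check: 434·20 + 377·(-23) = 9)
  q = 1: r = 4, s = -13 − 1·20 = -33, t = 15 − 1·(-23) = 38  (check: 434·(-33) + 377·38 = 4)
  q = 2: r = 1, s = 20 − 2·(-33) = 86, t = -23 − 2·38 = -99  (check: 434·86 + 377·(-99) = 1)
The row with r = 1 (the gcd) gives the Bezout coefficients s = 86, t = -99.
Result: 434 · (86) + 377 · (-99) = 1.

gcd(434, 377) = 1; s = 86, t = -99 (check: 434·86 + 377·(-99) = 1).
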